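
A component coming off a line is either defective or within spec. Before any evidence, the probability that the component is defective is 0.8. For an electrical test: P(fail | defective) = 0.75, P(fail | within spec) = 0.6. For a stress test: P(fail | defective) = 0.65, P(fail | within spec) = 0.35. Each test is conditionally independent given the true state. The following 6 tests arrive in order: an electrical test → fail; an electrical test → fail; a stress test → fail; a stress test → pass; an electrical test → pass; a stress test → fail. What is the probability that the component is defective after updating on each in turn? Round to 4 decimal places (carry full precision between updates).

0.8789

After an electrical test='fail': P(defective) = 0.75·0.8000 / (0.75·0.8000 + 0.6·0.2000) ≈ 0.8333
After an electrical test='fail': P(defective) = 0.75·0.8333 / (0.75·0.8333 + 0.6·0.1667) ≈ 0.8621
After a stress test='fail': P(defective) = 0.65·0.8621 / (0.65·0.8621 + 0.35·0.1379) ≈ 0.9207
After a stress test='pass': P(defective) = 0.35·0.9207 / (0.35·0.9207 + 0.65·0.0793) ≈ 0.8621
After an electrical test='pass': P(defective) = 0.25·0.8621 / (0.25·0.8621 + 0.4·0.1379) ≈ 0.7962
After a stress test='fail': P(defective) = 0.65·0.7962 / (0.65·0.7962 + 0.35·0.2038) ≈ 0.8789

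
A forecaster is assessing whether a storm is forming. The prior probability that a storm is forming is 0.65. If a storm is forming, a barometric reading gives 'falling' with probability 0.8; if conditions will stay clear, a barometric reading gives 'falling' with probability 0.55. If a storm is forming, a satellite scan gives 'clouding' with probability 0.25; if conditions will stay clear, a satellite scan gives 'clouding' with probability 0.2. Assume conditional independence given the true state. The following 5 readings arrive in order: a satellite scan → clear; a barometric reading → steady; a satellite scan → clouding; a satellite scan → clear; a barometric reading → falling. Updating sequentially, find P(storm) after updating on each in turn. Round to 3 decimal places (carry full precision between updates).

0.569

After a satellite scan='clear': P(storm) = 0.75·0.6500 / (0.75·0.6500 + 0.8·0.3500) ≈ 0.6352
After a barometric reading='steady': P(storm) = 0.2·0.6352 / (0.2·0.6352 + 0.45·0.3648) ≈ 0.4362
After a satellite scan='clouding': P(storm) = 0.25·0.4362 / (0.25·0.4362 + 0.2·0.5638) ≈ 0.4917
After a satellite scan='clear': P(storm) = 0.75·0.4917 / (0.75·0.4917 + 0.8·0.5083) ≈ 0.4756
After a barometric reading='falling': P(storm) = 0.8·0.4756 / (0.8·0.4756 + 0.55·0.5244) ≈ 0.5688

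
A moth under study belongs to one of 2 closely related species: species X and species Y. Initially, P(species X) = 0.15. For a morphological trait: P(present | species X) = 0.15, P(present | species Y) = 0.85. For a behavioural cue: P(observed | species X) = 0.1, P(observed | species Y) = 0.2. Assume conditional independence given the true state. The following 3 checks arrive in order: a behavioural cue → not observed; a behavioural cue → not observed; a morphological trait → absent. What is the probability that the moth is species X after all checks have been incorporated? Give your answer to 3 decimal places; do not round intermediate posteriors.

0.559

Each posterior becomes the prior for the next update.
After a behavioural cue='not observed': P(species X) = 0.9·0.1500 / (0.9·0.1500 + 0.8·0.8500) ≈ 0.1656
After a behavioural cue='not observed': P(species X) = 0.9·0.1656 / (0.9·0.1656 + 0.8·0.8344) ≈ 0.1826
After a morphological trait='absent': P(species X) = 0.85·0.1826 / (0.85·0.1826 + 0.15·0.8174) ≈ 0.5586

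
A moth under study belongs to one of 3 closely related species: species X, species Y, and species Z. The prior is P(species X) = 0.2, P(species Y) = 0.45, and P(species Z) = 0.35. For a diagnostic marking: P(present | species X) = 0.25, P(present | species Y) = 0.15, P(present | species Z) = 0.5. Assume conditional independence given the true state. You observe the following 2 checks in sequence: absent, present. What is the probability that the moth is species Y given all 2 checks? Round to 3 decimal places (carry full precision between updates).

0.315

After 'absent': normaliser = 0.75·0.2000 + 0.85·0.4500 + 0.5·0.3500; P(species X) ≈ 0.2120, P(species Y) ≈ 0.5406, P(species Z) ≈ 0.2473
After 'present': normaliser = 0.25·0.2120 + 0.15·0.5406 + 0.5·0.2473; P(species X) ≈ 0.2056, P(species Y) ≈ 0.3146, P(species Z) ≈ 0.4798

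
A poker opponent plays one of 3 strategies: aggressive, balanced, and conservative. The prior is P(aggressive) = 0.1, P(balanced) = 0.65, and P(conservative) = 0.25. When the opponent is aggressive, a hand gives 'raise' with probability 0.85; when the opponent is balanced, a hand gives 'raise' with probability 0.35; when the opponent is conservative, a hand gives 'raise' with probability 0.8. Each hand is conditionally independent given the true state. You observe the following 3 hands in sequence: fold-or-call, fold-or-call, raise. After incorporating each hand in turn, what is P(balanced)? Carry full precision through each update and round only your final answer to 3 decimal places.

Each posterior becomes the prior for the next update.
After 'fold-or-call': normaliser = 0.15·0.1000 + 0.65·0.6500 + 0.2·0.2500; P(aggressive) ≈ 0.0308, P(balanced) ≈ 0.8667, P(conservative) ≈ 0.1026
After 'fold-or-call': normaliser = 0.15·0.0308 + 0.65·0.8667 + 0.2·0.1026; P(aggressive) ≈ 0.0078, P(balanced) ≈ 0.9573, P(conservative) ≈ 0.0349
After 'raise': normaliser = 0.85·0.0078 + 0.35·0.9573 + 0.8·0.0349; P(aggressive) ≈ 0.0180, P(balanced) ≈ 0.9065, P(conservative) ≈ 0.0754

0.907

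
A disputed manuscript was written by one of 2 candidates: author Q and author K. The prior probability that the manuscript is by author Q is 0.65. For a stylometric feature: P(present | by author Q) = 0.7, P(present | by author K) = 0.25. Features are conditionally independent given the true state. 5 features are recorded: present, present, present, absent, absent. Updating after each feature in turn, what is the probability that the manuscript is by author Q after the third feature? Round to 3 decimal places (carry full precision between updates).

0.976

After 'present': P(author Q) = 0.7·0.6500 / (0.7·0.6500 + 0.25·0.3500) ≈ 0.8387
After 'present': P(author Q) = 0.7·0.8387 / (0.7·0.8387 + 0.25·0.1613) ≈ 0.9357
After 'present': P(author Q) = 0.7·0.9357 / (0.7·0.9357 + 0.25·0.0643) ≈ 0.9761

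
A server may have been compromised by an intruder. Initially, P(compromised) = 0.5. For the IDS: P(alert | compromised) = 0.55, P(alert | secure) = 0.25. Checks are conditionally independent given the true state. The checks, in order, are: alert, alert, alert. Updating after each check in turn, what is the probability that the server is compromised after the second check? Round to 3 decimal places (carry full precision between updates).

0.829

After 'alert': P(compromised) = 0.55·0.5000 / (0.55·0.5000 + 0.25·0.5000) ≈ 0.6875
After 'alert': P(compromised) = 0.55·0.6875 / (0.55·0.6875 + 0.25·0.3125) ≈ 0.8288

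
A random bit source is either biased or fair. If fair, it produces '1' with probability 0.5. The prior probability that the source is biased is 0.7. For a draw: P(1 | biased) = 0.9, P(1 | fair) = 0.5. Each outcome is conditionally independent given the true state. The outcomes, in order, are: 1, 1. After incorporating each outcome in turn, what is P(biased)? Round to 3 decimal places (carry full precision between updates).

0.883

Each posterior becomes the prior for the next update.
After '1': P(biased) = 0.9·0.7000 / (0.9·0.7000 + 0.5·0.3000) ≈ 0.8077
After '1': P(biased) = 0.9·0.8077 / (0.9·0.8077 + 0.5·0.1923) ≈ 0.8832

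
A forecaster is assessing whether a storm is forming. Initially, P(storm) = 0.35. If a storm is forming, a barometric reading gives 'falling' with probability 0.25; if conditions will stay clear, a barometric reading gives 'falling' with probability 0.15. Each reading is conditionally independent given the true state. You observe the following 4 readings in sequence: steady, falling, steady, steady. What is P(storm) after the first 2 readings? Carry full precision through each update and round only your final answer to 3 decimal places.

After 'steady': P(storm) = 0.75·0.3500 / (0.75·0.3500 + 0.85·0.6500) ≈ 0.3221
After 'falling': P(storm) = 0.25·0.3221 / (0.25·0.3221 + 0.15·0.6779) ≈ 0.4419

0.442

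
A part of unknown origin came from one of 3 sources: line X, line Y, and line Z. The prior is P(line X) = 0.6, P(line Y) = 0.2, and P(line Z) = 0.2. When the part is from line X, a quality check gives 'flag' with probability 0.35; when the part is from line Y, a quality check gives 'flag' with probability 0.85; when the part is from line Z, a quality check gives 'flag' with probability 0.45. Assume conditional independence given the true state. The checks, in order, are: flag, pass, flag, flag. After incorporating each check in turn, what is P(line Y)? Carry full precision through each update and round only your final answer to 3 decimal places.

After 'flag': normaliser = 0.35·0.6000 + 0.85·0.2000 + 0.45·0.2000; P(line X) ≈ 0.4468, P(line Y) ≈ 0.3617, P(line Z) ≈ 0.1915
After 'pass': normaliser = 0.65·0.4468 + 0.15·0.3617 + 0.55·0.1915; P(line X) ≈ 0.6454, P(line Y) ≈ 0.1206, P(line Z) ≈ 0.2340
After 'flag': normaliser = 0.35·0.6454 + 0.85·0.1206 + 0.45·0.2340; P(line X) ≈ 0.5209, P(line Y) ≈ 0.2363, P(line Z) ≈ 0.2428
After 'flag': normaliser = 0.35·0.5209 + 0.85·0.2363 + 0.45·0.2428; P(line X) ≈ 0.3702, P(line Y) ≈ 0.4079, P(line Z) ≈ 0.2219

0.408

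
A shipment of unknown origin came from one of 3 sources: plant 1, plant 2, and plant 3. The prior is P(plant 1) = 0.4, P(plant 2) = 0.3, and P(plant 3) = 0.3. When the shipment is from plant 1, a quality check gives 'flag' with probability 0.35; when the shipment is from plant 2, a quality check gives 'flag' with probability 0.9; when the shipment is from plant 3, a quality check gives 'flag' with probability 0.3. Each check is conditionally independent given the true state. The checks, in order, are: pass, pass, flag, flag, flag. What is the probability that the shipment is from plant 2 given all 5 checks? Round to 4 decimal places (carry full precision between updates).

0.1632

Apply Bayes' rule sequentially, carrying P(plant 2) forward.
After 'pass': normaliser = 0.65·0.4000 + 0.1·0.3000 + 0.7·0.3000; P(plant 1) ≈ 0.5200, P(plant 2) ≈ 0.0600, P(plant 3) ≈ 0.4200
After 'pass': normaliser = 0.65·0.5200 + 0.1·0.0600 + 0.7·0.4200; P(plant 1) ≈ 0.5298, P(plant 2) ≈ 0.0094, P(plant 3) ≈ 0.4608
After 'flag': normaliser = 0.35·0.5298 + 0.9·0.0094 + 0.3·0.4608; P(plant 1) ≈ 0.5583, P(plant 2) ≈ 0.0255, P(plant 3) ≈ 0.4162
After 'flag': normaliser = 0.35·0.5583 + 0.9·0.0255 + 0.3·0.4162; P(plant 1) ≈ 0.5693, P(plant 2) ≈ 0.0668, P(plant 3) ≈ 0.3638
After 'flag': normaliser = 0.35·0.5693 + 0.9·0.0668 + 0.3·0.3638; P(plant 1) ≈ 0.5407, P(plant 2) ≈ 0.1632, P(plant 3) ≈ 0.2962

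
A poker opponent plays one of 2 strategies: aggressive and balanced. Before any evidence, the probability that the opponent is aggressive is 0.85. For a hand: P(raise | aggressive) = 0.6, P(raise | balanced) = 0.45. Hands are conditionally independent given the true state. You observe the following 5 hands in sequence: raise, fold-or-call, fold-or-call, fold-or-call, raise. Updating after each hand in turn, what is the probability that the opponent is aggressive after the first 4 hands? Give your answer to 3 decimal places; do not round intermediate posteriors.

0.744

After 'raise': P(aggressive) = 0.6·0.8500 / (0.6·0.8500 + 0.45·0.1500) ≈ 0.8831
After 'fold-or-call': P(aggressive) = 0.4·0.8831 / (0.4·0.8831 + 0.55·0.1169) ≈ 0.8460
After 'fold-or-call': P(aggressive) = 0.4·0.8460 / (0.4·0.8460 + 0.55·0.1540) ≈ 0.7999
After 'fold-or-call': P(aggressive) = 0.4·0.7999 / (0.4·0.7999 + 0.55·0.2001) ≈ 0.7440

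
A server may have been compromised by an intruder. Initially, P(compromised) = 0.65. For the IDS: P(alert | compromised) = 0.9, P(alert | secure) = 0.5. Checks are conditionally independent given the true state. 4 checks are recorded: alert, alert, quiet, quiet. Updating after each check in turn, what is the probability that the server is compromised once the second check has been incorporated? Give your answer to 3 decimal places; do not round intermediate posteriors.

After 'alert': P(compromised) = 0.9·0.6500 / (0.9·0.6500 + 0.5·0.3500) ≈ 0.7697
After 'alert': P(compromised) = 0.9·0.7697 / (0.9·0.7697 + 0.5·0.2303) ≈ 0.8575

0.857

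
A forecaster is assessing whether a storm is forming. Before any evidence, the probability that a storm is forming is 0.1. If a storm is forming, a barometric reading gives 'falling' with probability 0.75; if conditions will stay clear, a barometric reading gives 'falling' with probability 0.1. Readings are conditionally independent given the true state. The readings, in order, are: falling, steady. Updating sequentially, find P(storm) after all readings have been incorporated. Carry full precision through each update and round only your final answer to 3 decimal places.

0.188

Each posterior becomes the prior for the next update.
After 'falling': P(storm) = 0.75·0.1000 / (0.75·0.1000 + 0.1·0.9000) ≈ 0.4545
After 'steady': P(storm) = 0.25·0.4545 / (0.25·0.4545 + 0.9·0.5455) ≈ 0.1880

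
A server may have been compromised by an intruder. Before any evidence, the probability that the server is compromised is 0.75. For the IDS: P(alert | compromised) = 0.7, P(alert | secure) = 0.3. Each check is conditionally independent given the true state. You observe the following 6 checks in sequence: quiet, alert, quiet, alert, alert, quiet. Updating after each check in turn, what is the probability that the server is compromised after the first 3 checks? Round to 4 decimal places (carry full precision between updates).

0.5625

Each posterior becomes the prior for the next update.
After 'quiet': P(compromised) = 0.3·0.7500 / (0.3·0.7500 + 0.7·0.2500) ≈ 0.5625
After 'alert': P(compromised) = 0.7·0.5625 / (0.7·0.5625 + 0.3·0.4375) ≈ 0.7500
After 'quiet': P(compromised) = 0.3·0.7500 / (0.3·0.7500 + 0.7·0.2500) ≈ 0.5625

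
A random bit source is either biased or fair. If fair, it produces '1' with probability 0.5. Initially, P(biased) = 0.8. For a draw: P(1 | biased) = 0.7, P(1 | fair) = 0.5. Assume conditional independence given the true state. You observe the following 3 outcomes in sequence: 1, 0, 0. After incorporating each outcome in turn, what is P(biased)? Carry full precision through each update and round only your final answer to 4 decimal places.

After '1': P(biased) = 0.7·0.8000 / (0.7·0.8000 + 0.5·0.2000) ≈ 0.8485
After '0': P(biased) = 0.3·0.8485 / (0.3·0.8485 + 0.5·0.1515) ≈ 0.7706
After '0': P(biased) = 0.3·0.7706 / (0.3·0.7706 + 0.5·0.2294) ≈ 0.6684

0.6684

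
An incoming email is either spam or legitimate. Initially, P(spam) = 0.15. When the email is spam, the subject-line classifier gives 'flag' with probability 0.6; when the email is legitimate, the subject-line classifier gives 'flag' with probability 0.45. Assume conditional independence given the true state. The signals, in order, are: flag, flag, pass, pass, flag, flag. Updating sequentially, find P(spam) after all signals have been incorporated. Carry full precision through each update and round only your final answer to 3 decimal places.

Each posterior becomes the prior for the next update.
After 'flag': P(spam) = 0.6·0.1500 / (0.6·0.1500 + 0.45·0.8500) ≈ 0.1905
After 'flag': P(spam) = 0.6·0.1905 / (0.6·0.1905 + 0.45·0.8095) ≈ 0.2388
After 'pass': P(spam) = 0.4·0.2388 / (0.4·0.2388 + 0.55·0.7612) ≈ 0.1858
After 'pass': P(spam) = 0.4·0.1858 / (0.4·0.1858 + 0.55·0.8142) ≈ 0.1423
After 'flag': P(spam) = 0.6·0.1423 / (0.6·0.1423 + 0.45·0.8577) ≈ 0.1812
After 'flag': P(spam) = 0.6·0.1812 / (0.6·0.1812 + 0.45·0.8188) ≈ 0.2278

0.228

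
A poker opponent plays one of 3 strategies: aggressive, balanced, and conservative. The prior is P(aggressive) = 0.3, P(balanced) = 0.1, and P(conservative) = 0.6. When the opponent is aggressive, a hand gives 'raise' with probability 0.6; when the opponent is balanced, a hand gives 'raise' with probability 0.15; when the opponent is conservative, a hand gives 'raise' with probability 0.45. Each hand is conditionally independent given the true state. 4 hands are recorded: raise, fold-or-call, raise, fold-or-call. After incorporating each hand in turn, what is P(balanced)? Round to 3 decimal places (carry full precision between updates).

After 'raise': normaliser = 0.6·0.3000 + 0.15·0.1000 + 0.45·0.6000; P(aggressive) ≈ 0.3871, P(balanced) ≈ 0.0323, P(conservative) ≈ 0.5806
After 'fold-or-call': normaliser = 0.4·0.3871 + 0.85·0.0323 + 0.55·0.5806; P(aggressive) ≈ 0.3087, P(balanced) ≈ 0.0547, P(conservative) ≈ 0.6367
After 'raise': normaliser = 0.6·0.3087 + 0.15·0.0547 + 0.45·0.6367; P(aggressive) ≈ 0.3859, P(balanced) ≈ 0.0171, P(conservative) ≈ 0.5970
After 'fold-or-call': normaliser = 0.4·0.3859 + 0.85·0.0171 + 0.55·0.5970; P(aggressive) ≈ 0.3105, P(balanced) ≈ 0.0292, P(conservative) ≈ 0.6603

0.029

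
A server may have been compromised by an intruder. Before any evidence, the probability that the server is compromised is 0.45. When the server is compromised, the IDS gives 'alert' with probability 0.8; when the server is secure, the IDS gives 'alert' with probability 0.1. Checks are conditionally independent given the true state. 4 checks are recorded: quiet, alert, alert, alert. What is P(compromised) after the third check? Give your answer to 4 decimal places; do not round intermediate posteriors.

Each posterior becomes the prior for the next update.
After 'quiet': P(compromised) = 0.2·0.4500 / (0.2·0.4500 + 0.9·0.5500) ≈ 0.1538
After 'alert': P(compromised) = 0.8·0.1538 / (0.8·0.1538 + 0.1·0.8462) ≈ 0.5926
After 'alert': P(compromised) = 0.8·0.5926 / (0.8·0.5926 + 0.1·0.4074) ≈ 0.9209

0.9209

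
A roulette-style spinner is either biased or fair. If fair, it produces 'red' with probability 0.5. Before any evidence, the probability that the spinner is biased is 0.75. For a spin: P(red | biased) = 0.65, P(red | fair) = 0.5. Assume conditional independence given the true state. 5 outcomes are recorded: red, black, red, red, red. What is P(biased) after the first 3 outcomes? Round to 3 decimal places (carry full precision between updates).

Apply Bayes' rule sequentially, carrying P(biased) forward.
After 'red': P(biased) = 0.65·0.7500 / (0.65·0.7500 + 0.5·0.2500) ≈ 0.7959
After 'black': P(biased) = 0.35·0.7959 / (0.35·0.7959 + 0.5·0.2041) ≈ 0.7319
After 'red': P(biased) = 0.65·0.7319 / (0.65·0.7319 + 0.5·0.2681) ≈ 0.7802

0.780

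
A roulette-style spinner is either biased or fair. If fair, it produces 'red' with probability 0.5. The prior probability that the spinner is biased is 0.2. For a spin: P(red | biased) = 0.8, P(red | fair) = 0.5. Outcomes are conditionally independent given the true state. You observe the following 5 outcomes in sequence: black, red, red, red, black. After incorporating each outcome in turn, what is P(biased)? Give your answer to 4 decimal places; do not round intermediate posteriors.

0.1408

After 'black': P(biased) = 0.2·0.2000 / (0.2·0.2000 + 0.5·0.8000) ≈ 0.0909
After 'red': P(biased) = 0.8·0.0909 / (0.8·0.0909 + 0.5·0.9091) ≈ 0.1379
After 'red': P(biased) = 0.8·0.1379 / (0.8·0.1379 + 0.5·0.8621) ≈ 0.2038
After 'red': P(biased) = 0.8·0.2038 / (0.8·0.2038 + 0.5·0.7962) ≈ 0.2906
After 'black': P(biased) = 0.2·0.2906 / (0.2·0.2906 + 0.5·0.7094) ≈ 0.1408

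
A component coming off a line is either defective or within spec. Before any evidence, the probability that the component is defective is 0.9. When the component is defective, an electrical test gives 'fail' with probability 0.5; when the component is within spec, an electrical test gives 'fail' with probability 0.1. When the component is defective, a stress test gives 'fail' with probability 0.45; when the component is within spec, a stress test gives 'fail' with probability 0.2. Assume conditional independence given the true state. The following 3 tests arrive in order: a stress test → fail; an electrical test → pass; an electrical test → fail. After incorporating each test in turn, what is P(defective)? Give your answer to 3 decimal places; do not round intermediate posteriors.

0.983

After a stress test='fail': P(defective) = 0.45·0.9000 / (0.45·0.9000 + 0.2·0.1000) ≈ 0.9529
After an electrical test='pass': P(defective) = 0.5·0.9529 / (0.5·0.9529 + 0.9·0.0471) ≈ 0.9184
After an electrical test='fail': P(defective) = 0.5·0.9184 / (0.5·0.9184 + 0.1·0.0816) ≈ 0.9825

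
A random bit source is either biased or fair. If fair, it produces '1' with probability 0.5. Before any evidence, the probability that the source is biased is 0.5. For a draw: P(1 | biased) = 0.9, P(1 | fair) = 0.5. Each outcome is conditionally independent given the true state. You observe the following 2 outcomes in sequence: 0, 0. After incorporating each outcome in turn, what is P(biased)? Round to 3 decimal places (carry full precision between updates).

Each posterior becomes the prior for the next update.
After '0': P(biased) = 0.1·0.5000 / (0.1·0.5000 + 0.5·0.5000) ≈ 0.1667
After '0': P(biased) = 0.1·0.1667 / (0.1·0.1667 + 0.5·0.8333) ≈ 0.0385

0.038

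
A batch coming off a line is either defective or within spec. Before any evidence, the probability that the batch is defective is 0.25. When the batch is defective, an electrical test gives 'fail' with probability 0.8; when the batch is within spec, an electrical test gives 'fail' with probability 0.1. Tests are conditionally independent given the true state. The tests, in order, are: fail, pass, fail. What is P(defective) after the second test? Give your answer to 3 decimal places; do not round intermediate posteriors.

After 'fail': P(defective) = 0.8·0.2500 / (0.8·0.2500 + 0.1·0.7500) ≈ 0.7273
After 'pass': P(defective) = 0.2·0.7273 / (0.2·0.7273 + 0.9·0.2727) ≈ 0.3721

0.372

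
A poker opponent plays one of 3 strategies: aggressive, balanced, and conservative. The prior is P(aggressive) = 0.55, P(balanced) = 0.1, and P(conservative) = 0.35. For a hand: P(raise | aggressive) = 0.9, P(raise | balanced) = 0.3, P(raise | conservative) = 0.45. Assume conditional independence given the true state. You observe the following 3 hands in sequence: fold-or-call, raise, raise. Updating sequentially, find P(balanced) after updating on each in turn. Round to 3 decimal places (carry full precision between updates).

Each posterior becomes the prior for the next update.
After 'fold-or-call': normaliser = 0.1·0.5500 + 0.7·0.1000 + 0.55·0.3500; P(aggressive) ≈ 0.1732, P(balanced) ≈ 0.2205, P(conservative) ≈ 0.6063
After 'raise': normaliser = 0.9·0.1732 + 0.3·0.2205 + 0.45·0.6063; P(aggressive) ≈ 0.3150, P(balanced) ≈ 0.1337, P(conservative) ≈ 0.5513
After 'raise': normaliser = 0.9·0.3150 + 0.3·0.1337 + 0.45·0.5513; P(aggressive) ≈ 0.4959, P(balanced) ≈ 0.0701, P(conservative) ≈ 0.4339

0.070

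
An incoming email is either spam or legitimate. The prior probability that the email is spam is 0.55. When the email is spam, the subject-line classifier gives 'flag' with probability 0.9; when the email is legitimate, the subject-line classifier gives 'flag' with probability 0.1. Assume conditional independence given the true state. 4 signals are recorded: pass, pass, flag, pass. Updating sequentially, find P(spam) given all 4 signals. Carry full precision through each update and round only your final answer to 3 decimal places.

After 'pass': P(spam) = 0.1·0.5500 / (0.1·0.5500 + 0.9·0.4500) ≈ 0.1196
After 'pass': P(spam) = 0.1·0.1196 / (0.1·0.1196 + 0.9·0.8804) ≈ 0.0149
After 'flag': P(spam) = 0.9·0.0149 / (0.9·0.0149 + 0.1·0.9851) ≈ 0.1196
After 'pass': P(spam) = 0.1·0.1196 / (0.1·0.1196 + 0.9·0.8804) ≈ 0.0149

0.015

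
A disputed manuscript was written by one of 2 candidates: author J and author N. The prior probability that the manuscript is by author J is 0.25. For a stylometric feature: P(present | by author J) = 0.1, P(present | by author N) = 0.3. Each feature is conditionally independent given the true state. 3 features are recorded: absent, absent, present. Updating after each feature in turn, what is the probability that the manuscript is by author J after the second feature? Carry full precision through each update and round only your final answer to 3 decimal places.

0.355

Each posterior becomes the prior for the next update.
After 'absent': P(author J) = 0.9·0.2500 / (0.9·0.2500 + 0.7·0.7500) ≈ 0.3000
After 'absent': P(author J) = 0.9·0.3000 / (0.9·0.3000 + 0.7·0.7000) ≈ 0.3553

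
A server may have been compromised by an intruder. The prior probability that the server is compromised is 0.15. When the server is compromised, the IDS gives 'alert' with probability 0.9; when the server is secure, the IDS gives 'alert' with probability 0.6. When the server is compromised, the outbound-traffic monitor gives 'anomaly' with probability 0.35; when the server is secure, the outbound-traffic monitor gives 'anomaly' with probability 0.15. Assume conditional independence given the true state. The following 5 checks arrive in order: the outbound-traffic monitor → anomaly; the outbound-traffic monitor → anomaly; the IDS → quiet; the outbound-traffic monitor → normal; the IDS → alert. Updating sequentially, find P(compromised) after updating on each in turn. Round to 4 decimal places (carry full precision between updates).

After the outbound-traffic monitor='anomaly': P(compromised) = 0.35·0.1500 / (0.35·0.1500 + 0.15·0.8500) ≈ 0.2917
After the outbound-traffic monitor='anomaly': P(compromised) = 0.35·0.2917 / (0.35·0.2917 + 0.15·0.7083) ≈ 0.4900
After the IDS='quiet': P(compromised) = 0.1·0.4900 / (0.1·0.4900 + 0.4·0.5100) ≈ 0.1937
After the outbound-traffic monitor='normal': P(compromised) = 0.65·0.1937 / (0.65·0.1937 + 0.85·0.8063) ≈ 0.1552
After the IDS='alert': P(compromised) = 0.9·0.1552 / (0.9·0.1552 + 0.6·0.8448) ≈ 0.2160

0.2160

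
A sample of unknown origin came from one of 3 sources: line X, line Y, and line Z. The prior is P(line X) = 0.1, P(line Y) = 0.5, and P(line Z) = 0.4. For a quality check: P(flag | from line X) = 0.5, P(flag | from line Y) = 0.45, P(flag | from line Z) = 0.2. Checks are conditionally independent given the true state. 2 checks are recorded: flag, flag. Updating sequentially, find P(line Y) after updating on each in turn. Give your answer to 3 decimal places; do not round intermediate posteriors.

0.712

After 'flag': normaliser = 0.5·0.1000 + 0.45·0.5000 + 0.2·0.4000; P(line X) ≈ 0.1408, P(line Y) ≈ 0.6338, P(line Z) ≈ 0.2254
After 'flag': normaliser = 0.5·0.1408 + 0.45·0.6338 + 0.2·0.2254; P(line X) ≈ 0.1757, P(line Y) ≈ 0.7118, P(line Z) ≈ 0.1125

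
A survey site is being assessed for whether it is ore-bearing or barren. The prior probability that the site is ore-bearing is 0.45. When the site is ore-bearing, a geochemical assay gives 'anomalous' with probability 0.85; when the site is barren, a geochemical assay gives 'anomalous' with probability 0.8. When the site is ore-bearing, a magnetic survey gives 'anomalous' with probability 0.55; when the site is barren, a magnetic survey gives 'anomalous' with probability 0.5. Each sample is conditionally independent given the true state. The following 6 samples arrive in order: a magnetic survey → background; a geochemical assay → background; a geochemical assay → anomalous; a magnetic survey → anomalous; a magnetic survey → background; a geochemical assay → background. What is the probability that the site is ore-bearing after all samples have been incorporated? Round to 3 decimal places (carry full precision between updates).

After a magnetic survey='background': P(ore) = 0.45·0.4500 / (0.45·0.4500 + 0.5·0.5500) ≈ 0.4241
After a geochemical assay='background': P(ore) = 0.15·0.4241 / (0.15·0.4241 + 0.2·0.5759) ≈ 0.3558
After a geochemical assay='anomalous': P(ore) = 0.85·0.3558 / (0.85·0.3558 + 0.8·0.6442) ≈ 0.3698
After a magnetic survey='anomalous': P(ore) = 0.55·0.3698 / (0.55·0.3698 + 0.5·0.6302) ≈ 0.3923
After a magnetic survey='background': P(ore) = 0.45·0.3923 / (0.45·0.3923 + 0.5·0.6077) ≈ 0.3675
After a geochemical assay='background': P(ore) = 0.15·0.3675 / (0.15·0.3675 + 0.2·0.6325) ≈ 0.3035

0.303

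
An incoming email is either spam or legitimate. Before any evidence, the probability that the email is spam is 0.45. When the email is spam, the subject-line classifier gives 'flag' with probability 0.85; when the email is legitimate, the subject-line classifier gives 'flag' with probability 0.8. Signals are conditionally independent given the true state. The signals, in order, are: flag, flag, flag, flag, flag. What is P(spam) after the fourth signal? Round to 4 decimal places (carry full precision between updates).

0.5105

After 'flag': P(spam) = 0.85·0.4500 / (0.85·0.4500 + 0.8·0.5500) ≈ 0.4650
After 'flag': P(spam) = 0.85·0.4650 / (0.85·0.4650 + 0.8·0.5350) ≈ 0.4802
After 'flag': P(spam) = 0.85·0.4802 / (0.85·0.4802 + 0.8·0.5198) ≈ 0.4953
After 'flag': P(spam) = 0.85·0.4953 / (0.85·0.4953 + 0.8·0.5047) ≈ 0.5105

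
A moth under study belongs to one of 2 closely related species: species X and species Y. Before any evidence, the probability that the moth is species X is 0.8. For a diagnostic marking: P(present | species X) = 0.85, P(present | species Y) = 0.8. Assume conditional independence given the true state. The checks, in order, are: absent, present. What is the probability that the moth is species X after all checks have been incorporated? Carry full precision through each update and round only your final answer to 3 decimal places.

0.761

After 'absent': P(species X) = 0.15·0.8000 / (0.15·0.8000 + 0.2·0.2000) ≈ 0.7500
After 'present': P(species X) = 0.85·0.7500 / (0.85·0.7500 + 0.8·0.2500) ≈ 0.7612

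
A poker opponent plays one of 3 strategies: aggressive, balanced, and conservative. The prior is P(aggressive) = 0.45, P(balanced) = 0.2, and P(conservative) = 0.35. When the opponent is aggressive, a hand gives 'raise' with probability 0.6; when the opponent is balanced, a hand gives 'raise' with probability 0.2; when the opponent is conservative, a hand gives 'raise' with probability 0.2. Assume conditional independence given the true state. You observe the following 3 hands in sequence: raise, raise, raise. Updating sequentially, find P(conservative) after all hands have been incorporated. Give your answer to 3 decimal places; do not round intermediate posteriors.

0.028

After 'raise': normaliser = 0.6·0.4500 + 0.2·0.2000 + 0.2·0.3500; P(aggressive) ≈ 0.7105, P(balanced) ≈ 0.1053, P(conservative) ≈ 0.1842
After 'raise': normaliser = 0.6·0.7105 + 0.2·0.1053 + 0.2·0.1842; P(aggressive) ≈ 0.8804, P(balanced) ≈ 0.0435, P(conservative) ≈ 0.0761
After 'raise': normaliser = 0.6·0.8804 + 0.2·0.0435 + 0.2·0.0761; P(aggressive) ≈ 0.9567, P(balanced) ≈ 0.0157, P(conservative) ≈ 0.0276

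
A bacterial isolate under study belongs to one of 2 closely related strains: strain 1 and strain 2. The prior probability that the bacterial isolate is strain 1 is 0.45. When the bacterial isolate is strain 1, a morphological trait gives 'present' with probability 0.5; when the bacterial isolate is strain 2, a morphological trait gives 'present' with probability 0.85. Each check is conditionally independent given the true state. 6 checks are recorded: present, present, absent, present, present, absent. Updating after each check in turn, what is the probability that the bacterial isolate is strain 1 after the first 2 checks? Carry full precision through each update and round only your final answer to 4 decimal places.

Apply Bayes' rule sequentially, carrying P(strain 1) forward.
After 'present': P(strain 1) = 0.5·0.4500 / (0.5·0.4500 + 0.85·0.5500) ≈ 0.3249
After 'present': P(strain 1) = 0.5·0.3249 / (0.5·0.3249 + 0.85·0.6751) ≈ 0.2206

0.2206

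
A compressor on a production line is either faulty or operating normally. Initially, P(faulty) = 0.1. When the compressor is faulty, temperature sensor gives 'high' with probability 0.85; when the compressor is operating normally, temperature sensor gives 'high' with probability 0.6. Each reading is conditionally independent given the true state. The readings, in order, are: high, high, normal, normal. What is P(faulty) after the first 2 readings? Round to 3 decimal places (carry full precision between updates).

0.182

After 'high': P(faulty) = 0.85·0.1000 / (0.85·0.1000 + 0.6·0.9000) ≈ 0.1360
After 'high': P(faulty) = 0.85·0.1360 / (0.85·0.1360 + 0.6·0.8640) ≈ 0.1823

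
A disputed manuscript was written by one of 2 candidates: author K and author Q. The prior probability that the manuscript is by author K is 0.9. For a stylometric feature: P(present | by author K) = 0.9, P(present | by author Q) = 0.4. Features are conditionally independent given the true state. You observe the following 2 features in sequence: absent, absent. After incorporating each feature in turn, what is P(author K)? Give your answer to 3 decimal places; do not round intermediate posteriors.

0.200

After 'absent': P(author K) = 0.1·0.9000 / (0.1·0.9000 + 0.6·0.1000) ≈ 0.6000
After 'absent': P(author K) = 0.1·0.6000 / (0.1·0.6000 + 0.6·0.4000) ≈ 0.2000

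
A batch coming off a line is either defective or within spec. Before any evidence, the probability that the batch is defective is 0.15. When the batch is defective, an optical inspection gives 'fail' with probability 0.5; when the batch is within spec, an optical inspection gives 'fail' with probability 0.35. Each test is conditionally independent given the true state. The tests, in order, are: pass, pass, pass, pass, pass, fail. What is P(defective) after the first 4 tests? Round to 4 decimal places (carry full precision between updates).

0.0582

After 'pass': P(defective) = 0.5·0.1500 / (0.5·0.1500 + 0.65·0.8500) ≈ 0.1195
After 'pass': P(defective) = 0.5·0.1195 / (0.5·0.1195 + 0.65·0.8805) ≈ 0.0945
After 'pass': P(defective) = 0.5·0.0945 / (0.5·0.0945 + 0.65·0.9055) ≈ 0.0744
After 'pass': P(defective) = 0.5·0.0744 / (0.5·0.0744 + 0.65·0.9256) ≈ 0.0582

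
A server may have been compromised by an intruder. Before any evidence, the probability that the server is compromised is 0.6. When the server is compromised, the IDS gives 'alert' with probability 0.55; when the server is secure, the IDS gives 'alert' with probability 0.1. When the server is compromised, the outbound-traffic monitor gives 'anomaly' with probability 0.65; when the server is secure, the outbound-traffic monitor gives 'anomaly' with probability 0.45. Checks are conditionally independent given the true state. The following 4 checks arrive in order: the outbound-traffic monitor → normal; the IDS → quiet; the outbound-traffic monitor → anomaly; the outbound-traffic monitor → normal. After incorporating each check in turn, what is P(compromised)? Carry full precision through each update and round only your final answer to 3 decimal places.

0.305

After the outbound-traffic monitor='normal': P(compromised) = 0.35·0.6000 / (0.35·0.6000 + 0.55·0.4000) ≈ 0.4884
After the IDS='quiet': P(compromised) = 0.45·0.4884 / (0.45·0.4884 + 0.9·0.5116) ≈ 0.3231
After the outbound-traffic monitor='anomaly': P(compromised) = 0.65·0.3231 / (0.65·0.3231 + 0.45·0.6769) ≈ 0.4081
After the outbound-traffic monitor='normal': P(compromised) = 0.35·0.4081 / (0.35·0.4081 + 0.55·0.5919) ≈ 0.3049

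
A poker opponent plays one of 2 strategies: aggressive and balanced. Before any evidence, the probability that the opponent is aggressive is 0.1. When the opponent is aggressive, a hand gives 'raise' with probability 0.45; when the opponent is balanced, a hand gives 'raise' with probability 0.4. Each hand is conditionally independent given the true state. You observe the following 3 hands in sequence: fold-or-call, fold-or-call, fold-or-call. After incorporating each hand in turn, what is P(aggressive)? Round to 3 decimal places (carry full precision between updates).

After 'fold-or-call': P(aggressive) = 0.55·0.1000 / (0.55·0.1000 + 0.6·0.9000) ≈ 0.0924
After 'fold-or-call': P(aggressive) = 0.55·0.0924 / (0.55·0.0924 + 0.6·0.9076) ≈ 0.0854
After 'fold-or-call': P(aggressive) = 0.55·0.0854 / (0.55·0.0854 + 0.6·0.9146) ≈ 0.0788

0.079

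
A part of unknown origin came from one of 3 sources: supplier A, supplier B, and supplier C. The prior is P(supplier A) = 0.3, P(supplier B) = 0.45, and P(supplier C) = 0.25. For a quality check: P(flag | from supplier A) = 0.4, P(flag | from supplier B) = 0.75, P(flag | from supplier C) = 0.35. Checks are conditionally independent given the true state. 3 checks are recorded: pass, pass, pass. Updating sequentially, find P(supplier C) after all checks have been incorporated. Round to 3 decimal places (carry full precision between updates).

0.489

After 'pass': normaliser = 0.6·0.3000 + 0.25·0.4500 + 0.65·0.2500; P(supplier A) ≈ 0.3956, P(supplier B) ≈ 0.2473, P(supplier C) ≈ 0.3571
After 'pass': normaliser = 0.6·0.3956 + 0.25·0.2473 + 0.65·0.3571; P(supplier A) ≈ 0.4467, P(supplier B) ≈ 0.1163, P(supplier C) ≈ 0.4369
After 'pass': normaliser = 0.6·0.4467 + 0.25·0.1163 + 0.65·0.4369; P(supplier A) ≈ 0.4613, P(supplier B) ≈ 0.0500, P(supplier C) ≈ 0.4887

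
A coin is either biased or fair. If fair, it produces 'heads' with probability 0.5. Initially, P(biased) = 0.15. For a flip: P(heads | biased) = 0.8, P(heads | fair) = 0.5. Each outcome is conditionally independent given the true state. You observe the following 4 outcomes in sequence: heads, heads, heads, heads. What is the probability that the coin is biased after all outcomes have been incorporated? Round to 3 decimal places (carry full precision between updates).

0.536

After 'heads': P(biased) = 0.8·0.1500 / (0.8·0.1500 + 0.5·0.8500) ≈ 0.2202
After 'heads': P(biased) = 0.8·0.2202 / (0.8·0.2202 + 0.5·0.7798) ≈ 0.3112
After 'heads': P(biased) = 0.8·0.3112 / (0.8·0.3112 + 0.5·0.6888) ≈ 0.4196
After 'heads': P(biased) = 0.8·0.4196 / (0.8·0.4196 + 0.5·0.5804) ≈ 0.5363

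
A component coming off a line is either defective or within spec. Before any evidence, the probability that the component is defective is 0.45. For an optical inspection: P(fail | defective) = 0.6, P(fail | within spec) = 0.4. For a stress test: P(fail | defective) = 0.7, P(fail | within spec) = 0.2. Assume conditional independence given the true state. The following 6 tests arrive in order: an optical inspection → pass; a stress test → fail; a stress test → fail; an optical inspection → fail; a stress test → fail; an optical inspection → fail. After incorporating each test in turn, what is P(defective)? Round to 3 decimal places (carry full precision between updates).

Apply Bayes' rule sequentially, carrying P(defective) forward.
After an optical inspection='pass': P(defective) = 0.4·0.4500 / (0.4·0.4500 + 0.6·0.5500) ≈ 0.3529
After a stress test='fail': P(defective) = 0.7·0.3529 / (0.7·0.3529 + 0.2·0.6471) ≈ 0.6562
After a stress test='fail': P(defective) = 0.7·0.6562 / (0.7·0.6562 + 0.2·0.3438) ≈ 0.8698
After an optical inspection='fail': P(defective) = 0.6·0.8698 / (0.6·0.8698 + 0.4·0.1302) ≈ 0.9093
After a stress test='fail': P(defective) = 0.7·0.9093 / (0.7·0.9093 + 0.2·0.0907) ≈ 0.9723
After an optical inspection='fail': P(defective) = 0.6·0.9723 / (0.6·0.9723 + 0.4·0.0277) ≈ 0.9814

0.981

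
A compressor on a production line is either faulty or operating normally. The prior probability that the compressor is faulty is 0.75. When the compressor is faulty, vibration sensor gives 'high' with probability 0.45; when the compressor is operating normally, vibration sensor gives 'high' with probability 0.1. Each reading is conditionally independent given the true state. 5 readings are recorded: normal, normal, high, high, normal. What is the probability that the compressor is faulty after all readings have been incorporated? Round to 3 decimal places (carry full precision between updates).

Each posterior becomes the prior for the next update.
After 'normal': P(faulty) = 0.55·0.7500 / (0.55·0.7500 + 0.9·0.2500) ≈ 0.6471
After 'normal': P(faulty) = 0.55·0.6471 / (0.55·0.6471 + 0.9·0.3529) ≈ 0.5284
After 'high': P(faulty) = 0.45·0.5284 / (0.45·0.5284 + 0.1·0.4716) ≈ 0.8345
After 'high': P(faulty) = 0.45·0.8345 / (0.45·0.8345 + 0.1·0.1655) ≈ 0.9578
After 'normal': P(faulty) = 0.55·0.9578 / (0.55·0.9578 + 0.9·0.0422) ≈ 0.9327

0.933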